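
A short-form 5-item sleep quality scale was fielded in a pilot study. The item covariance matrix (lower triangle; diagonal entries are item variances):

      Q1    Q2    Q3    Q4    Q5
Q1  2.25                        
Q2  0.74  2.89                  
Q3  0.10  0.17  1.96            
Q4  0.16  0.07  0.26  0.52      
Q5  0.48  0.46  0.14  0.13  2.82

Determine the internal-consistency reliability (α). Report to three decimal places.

Σσ²ᵢ = 2.25 + 2.89 + 1.96 + 0.52 + 2.82 = 10.44
Sum of off-diagonal covariances = 2.71
σ²_T = 10.44 + 2 × 2.71 = 15.86
α = (k/(k−1))·(1 − Σσ²ᵢ/σ²_T) = (5/4)·(1 − 10.44/15.86) = 0.427

α = 0.427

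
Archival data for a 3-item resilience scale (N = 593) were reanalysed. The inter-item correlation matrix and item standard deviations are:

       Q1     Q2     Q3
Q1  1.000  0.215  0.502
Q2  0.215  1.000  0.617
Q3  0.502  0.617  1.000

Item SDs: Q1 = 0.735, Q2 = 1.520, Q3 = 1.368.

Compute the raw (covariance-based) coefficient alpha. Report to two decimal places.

Σσ²ᵢ = 0.735² + 1.520² + 1.368² = 4.7220
Covariances σ_ij = r_ij · s_i · s_j:
  σ(Q1,Q2) = 0.215 × 0.735 × 1.520 = 0.2402
  σ(Q1,Q3) = 0.502 × 0.735 × 1.368 = 0.5048
  σ(Q2,Q3) = 0.617 × 1.520 × 1.368 = 1.2830
σ²_T = Σσ²ᵢ + 2·Σσ_ij = 4.7220 + 2 × 2.0280 = 8.7780
α = (3/2)·(1 − 4.7220/8.7780) = 0.69

coefficient alpha = 0.69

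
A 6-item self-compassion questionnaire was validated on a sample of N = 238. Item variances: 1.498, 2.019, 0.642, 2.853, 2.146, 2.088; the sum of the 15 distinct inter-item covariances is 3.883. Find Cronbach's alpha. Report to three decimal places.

Σσᵢ² = 1.498 + 2.019 + 0.642 + 2.853 + 2.146 + 2.088 = 11.246
Sum of distinct covariances = 3.883
total variance = Σσᵢ² + 2·Σcov = 11.246 + 2 × 3.883 = 19.012
α = (6/5)·(1 − 11.246/19.012) = 0.490

Cronbach's alpha = 0.490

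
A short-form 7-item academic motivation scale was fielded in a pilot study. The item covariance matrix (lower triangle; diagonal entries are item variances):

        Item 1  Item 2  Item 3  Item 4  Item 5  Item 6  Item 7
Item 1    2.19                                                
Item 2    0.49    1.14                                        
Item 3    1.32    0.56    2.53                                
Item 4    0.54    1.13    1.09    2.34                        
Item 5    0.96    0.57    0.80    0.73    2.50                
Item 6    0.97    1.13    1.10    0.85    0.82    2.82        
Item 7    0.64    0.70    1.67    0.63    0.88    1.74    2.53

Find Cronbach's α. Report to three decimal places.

α = 0.824

ΣVar(i) = 2.19 + 1.14 + 2.53 + 2.34 + 2.50 + 2.82 + 2.53 = 16.05
Sum of off-diagonal covariances = 19.32
total variance = 16.05 + 2 × 19.32 = 54.69
α = (k/(k−1))·(1 − ΣVar(i)/total variance) = (7/6)·(1 − 16.05/54.69) = 0.824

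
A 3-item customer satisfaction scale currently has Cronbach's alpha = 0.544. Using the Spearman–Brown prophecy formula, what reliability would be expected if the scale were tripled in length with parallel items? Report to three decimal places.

Length factor m = 3
α' = m·α / (1 + (m−1)·α)
   = 3 × 0.544 / (1 + (3 − 1) × 0.544)
   = 1.6320 / 2.0880 = 0.782

predicted reliability = 0.782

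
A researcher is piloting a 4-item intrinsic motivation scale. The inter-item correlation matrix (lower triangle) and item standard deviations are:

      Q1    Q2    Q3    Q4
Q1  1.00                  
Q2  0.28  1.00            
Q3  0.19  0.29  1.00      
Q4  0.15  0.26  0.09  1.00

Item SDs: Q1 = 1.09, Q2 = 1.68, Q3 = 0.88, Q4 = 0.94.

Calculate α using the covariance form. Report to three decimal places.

α = 0.511

Σσ²ᵢ = 1.09² + 1.68² + 0.88² + 0.94² = 5.6685
Covariances σ_ij = r_ij · s_i · s_j:
  σ(Q1,Q2) = 0.28 × 1.09 × 1.68 = 0.5127
  σ(Q1,Q3) = 0.19 × 1.09 × 0.88 = 0.1822
  σ(Q1,Q4) = 0.15 × 1.09 × 0.94 = 0.1537
  σ(Q2,Q3) = 0.29 × 1.68 × 0.88 = 0.4287
  σ(Q2,Q4) = 0.26 × 1.68 × 0.94 = 0.4106
  σ(Q3,Q4) = 0.09 × 0.88 × 0.94 = 0.0744
σ²_T = Σσ²ᵢ + 2·Σσ_ij = 5.6685 + 2 × 1.7623 = 9.1931
α = (4/3)·(1 − 5.6685/9.1931) = 0.511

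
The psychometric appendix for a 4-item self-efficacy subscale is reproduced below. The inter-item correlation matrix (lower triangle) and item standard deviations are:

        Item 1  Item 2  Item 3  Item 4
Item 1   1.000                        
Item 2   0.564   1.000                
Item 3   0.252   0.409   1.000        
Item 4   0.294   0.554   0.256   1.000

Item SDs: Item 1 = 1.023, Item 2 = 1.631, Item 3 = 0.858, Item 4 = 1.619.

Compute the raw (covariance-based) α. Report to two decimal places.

Σσ²ᵢ = 1.023² + 1.631² + 0.858² + 1.619² = 7.0640
Covariances σ_ij = r_ij · s_i · s_j:
  σ(Item 1,Item 2) = 0.564 × 1.023 × 1.631 = 0.9410
  σ(Item 1,Item 3) = 0.252 × 1.023 × 0.858 = 0.2212
  σ(Item 1,Item 4) = 0.294 × 1.023 × 1.619 = 0.4869
  σ(Item 2,Item 3) = 0.409 × 1.631 × 0.858 = 0.5724
  σ(Item 2,Item 4) = 0.554 × 1.631 × 1.619 = 1.4629
  σ(Item 3,Item 4) = 0.256 × 0.858 × 1.619 = 0.3556
σ²_T = Σσ²ᵢ + 2·Σσ_ij = 7.0640 + 2 × 4.0400 = 15.1440
α = (4/3)·(1 − 7.0640/15.1440) = 0.71

α = 0.71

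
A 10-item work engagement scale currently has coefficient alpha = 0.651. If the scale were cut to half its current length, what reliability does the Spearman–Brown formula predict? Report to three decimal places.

Length factor m = 1/2
α' = m·α / (1 − (1−m)·α)
   = 1/2 × 0.651 / (1 − (1 − 1/2) × 0.651)
   = 0.3255 / 0.6745 = 0.483

predicted reliability = 0.483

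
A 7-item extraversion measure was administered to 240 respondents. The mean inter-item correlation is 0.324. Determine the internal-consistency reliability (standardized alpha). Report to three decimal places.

standardized alpha = 0.770

Standardized α = k·r̄ / (1 + (k−1)·r̄) = 7 × 0.324 / (1 + 6 × 0.324)
  = 2.2680 / 2.9440 = 0.770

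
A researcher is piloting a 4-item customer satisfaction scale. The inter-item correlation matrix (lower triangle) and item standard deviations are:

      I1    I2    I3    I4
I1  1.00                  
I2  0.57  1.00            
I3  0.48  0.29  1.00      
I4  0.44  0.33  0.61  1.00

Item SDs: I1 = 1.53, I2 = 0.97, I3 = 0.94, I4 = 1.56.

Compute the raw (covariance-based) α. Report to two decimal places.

α = 0.75

Σσ²ᵢ = 1.53² + 0.97² + 0.94² + 1.56² = 6.5990
Covariances σ_ij = r_ij · s_i · s_j:
  σ(I1,I2) = 0.57 × 1.53 × 0.97 = 0.8459
  σ(I1,I3) = 0.48 × 1.53 × 0.94 = 0.6903
  σ(I1,I4) = 0.44 × 1.53 × 1.56 = 1.0502
  σ(I2,I3) = 0.29 × 0.97 × 0.94 = 0.2644
  σ(I2,I4) = 0.33 × 0.97 × 1.56 = 0.4994
  σ(I3,I4) = 0.61 × 0.94 × 1.56 = 0.8945
σ²_T = Σσ²ᵢ + 2·Σσ_ij = 6.5990 + 2 × 4.2447 = 15.0884
α = (4/3)·(1 − 6.5990/15.0884) = 0.75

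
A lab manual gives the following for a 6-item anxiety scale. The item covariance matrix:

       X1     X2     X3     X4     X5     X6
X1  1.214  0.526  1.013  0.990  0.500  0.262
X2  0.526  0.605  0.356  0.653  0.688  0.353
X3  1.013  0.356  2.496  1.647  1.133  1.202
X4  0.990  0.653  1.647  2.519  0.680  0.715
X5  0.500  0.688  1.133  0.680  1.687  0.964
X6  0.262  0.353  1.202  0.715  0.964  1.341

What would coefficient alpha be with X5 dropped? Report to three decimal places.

α = 0.817

Remaining items: X1, X2, X3, X4, X6 (k = 5).
Σσᵢ² = 1.214 + 0.605 + 2.496 + 2.519 + 1.341 = 8.175
Var(T) = 8.175 + 2 × 7.717 = 23.609
α (item deleted) = (5/4)·(1 − 8.175/23.609) = 0.817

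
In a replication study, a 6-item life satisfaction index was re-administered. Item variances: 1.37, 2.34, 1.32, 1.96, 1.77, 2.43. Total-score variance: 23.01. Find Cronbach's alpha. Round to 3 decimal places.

Cronbach's alpha = 0.616

Σσᵢ² = 1.37 + 2.34 + 1.32 + 1.96 + 1.77 + 2.43 = 11.19
α = (k/(k−1))·(1 − Σσᵢ²/total variance) = (6/5)·(1 − 11.19/23.01) = 0.616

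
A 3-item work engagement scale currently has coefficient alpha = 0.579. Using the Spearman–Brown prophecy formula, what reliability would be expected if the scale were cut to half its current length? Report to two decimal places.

Length factor m = 1/2
α' = m·α / (1 − (1−m)·α)
   = 1/2 × 0.579 / (1 − (1 − 1/2) × 0.579)
   = 0.2895 / 0.7105 = 0.41

predicted reliability = 0.41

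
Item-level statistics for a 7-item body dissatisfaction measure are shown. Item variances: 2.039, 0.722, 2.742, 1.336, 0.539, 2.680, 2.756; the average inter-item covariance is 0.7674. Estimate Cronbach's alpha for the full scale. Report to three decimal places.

ΣVar(i) = 2.039 + 0.722 + 2.742 + 1.336 + 0.539 + 2.680 + 2.756 = 12.814
Sum of the 21 distinct covariances = 21 × 0.7674 = 16.1154
σ²_T = ΣVar(i) + 2·Σcov = 12.814 + 2 × 16.1154 = 45.0448
α = (7/6)·(1 − 12.814/45.0448) = 0.835

Cronbach's alpha = 0.835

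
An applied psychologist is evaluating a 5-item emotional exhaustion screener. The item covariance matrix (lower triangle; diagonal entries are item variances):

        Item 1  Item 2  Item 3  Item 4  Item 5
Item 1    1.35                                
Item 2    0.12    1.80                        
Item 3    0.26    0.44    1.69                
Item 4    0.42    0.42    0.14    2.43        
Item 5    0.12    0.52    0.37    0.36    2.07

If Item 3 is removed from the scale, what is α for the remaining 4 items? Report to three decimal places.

α = 0.452

Remaining items: Item 1, Item 2, Item 4, Item 5 (k = 4).
sum of item variances = 1.35 + 1.80 + 2.43 + 2.07 = 7.65
Var(T) = 7.65 + 2 × 1.96 = 11.57
α (item deleted) = (4/3)·(1 − 7.65/11.57) = 0.452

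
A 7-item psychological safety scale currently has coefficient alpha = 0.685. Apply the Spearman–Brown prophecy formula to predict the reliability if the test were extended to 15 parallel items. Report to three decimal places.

predicted reliability = 0.823

Length factor m = 15/7 = 2.1429
α' = m·α / (1 + (m−1)·α)
   = 15/7 × 0.685 / (1 + (15/7 − 1) × 0.685)
   = 1.4679 / 1.7829 = 0.823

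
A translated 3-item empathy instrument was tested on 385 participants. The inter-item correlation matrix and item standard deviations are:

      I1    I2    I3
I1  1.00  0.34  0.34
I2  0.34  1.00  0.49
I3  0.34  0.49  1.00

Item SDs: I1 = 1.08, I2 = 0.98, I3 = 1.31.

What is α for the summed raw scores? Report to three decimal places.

α = 0.650

Σσ²ᵢ = 1.08² + 0.98² + 1.31² = 3.8429
Covariances σ_ij = r_ij · s_i · s_j:
  σ(I1,I2) = 0.34 × 1.08 × 0.98 = 0.3599
  σ(I1,I3) = 0.34 × 1.08 × 1.31 = 0.4810
  σ(I2,I3) = 0.49 × 0.98 × 1.31 = 0.6291
σ²_T = Σσ²ᵢ + 2·Σσ_ij = 3.8429 + 2 × 1.4700 = 6.7829
α = (3/2)·(1 − 3.8429/6.7829) = 0.650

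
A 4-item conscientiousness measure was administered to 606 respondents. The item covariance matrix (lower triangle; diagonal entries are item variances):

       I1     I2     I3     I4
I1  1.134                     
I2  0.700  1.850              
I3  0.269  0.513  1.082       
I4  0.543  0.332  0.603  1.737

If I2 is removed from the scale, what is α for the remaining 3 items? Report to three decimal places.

Remaining items: I1, I3, I4 (k = 3).
ΣVar(i) = 1.134 + 1.082 + 1.737 = 3.953
σ²_T = 3.953 + 2 × 1.415 = 6.783
α (item deleted) = (3/2)·(1 − 3.953/6.783) = 0.626

α = 0.626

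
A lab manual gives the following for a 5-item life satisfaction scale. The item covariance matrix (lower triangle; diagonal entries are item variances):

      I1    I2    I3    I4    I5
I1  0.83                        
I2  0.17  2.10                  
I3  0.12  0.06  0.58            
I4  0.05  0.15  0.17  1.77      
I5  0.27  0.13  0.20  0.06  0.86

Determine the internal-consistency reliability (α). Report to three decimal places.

Σσ²ᵢ = 0.83 + 2.10 + 0.58 + 1.77 + 0.86 = 6.14
Sum of off-diagonal covariances = 1.38
σ²_T = 6.14 + 2 × 1.38 = 8.90
α = (k/(k−1))·(1 − Σσ²ᵢ/σ²_T) = (5/4)·(1 − 6.14/8.90) = 0.388

α = 0.388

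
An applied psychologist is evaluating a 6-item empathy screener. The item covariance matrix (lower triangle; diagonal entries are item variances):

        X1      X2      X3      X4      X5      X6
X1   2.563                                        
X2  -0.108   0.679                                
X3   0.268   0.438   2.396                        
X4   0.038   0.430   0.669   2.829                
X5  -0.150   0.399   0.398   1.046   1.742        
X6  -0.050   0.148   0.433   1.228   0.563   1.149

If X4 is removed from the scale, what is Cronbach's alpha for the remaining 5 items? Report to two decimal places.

α = 0.44

Remaining items: X1, X2, X3, X5, X6 (k = 5).
sum of item variances = 2.563 + 0.679 + 2.396 + 1.742 + 1.149 = 8.529
σ²_T = 8.529 + 2 × 2.339 = 13.207
α (item deleted) = (5/4)·(1 − 8.529/13.207) = 0.44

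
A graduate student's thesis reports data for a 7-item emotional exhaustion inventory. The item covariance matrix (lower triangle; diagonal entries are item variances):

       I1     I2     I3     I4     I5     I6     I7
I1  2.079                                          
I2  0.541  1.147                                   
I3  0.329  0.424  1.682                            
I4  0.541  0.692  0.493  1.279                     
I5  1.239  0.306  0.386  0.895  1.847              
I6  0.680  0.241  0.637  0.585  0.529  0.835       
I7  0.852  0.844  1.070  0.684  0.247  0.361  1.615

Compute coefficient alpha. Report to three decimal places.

Σσᵢ² = 2.079 + 1.147 + 1.682 + 1.279 + 1.847 + 0.835 + 1.615 = 10.484
Sum of off-diagonal covariances = 12.576
total variance = 10.484 + 2 × 12.576 = 35.636
α = (k/(k−1))·(1 − Σσᵢ²/total variance) = (7/6)·(1 − 10.484/35.636) = 0.823

coefficient alpha = 0.823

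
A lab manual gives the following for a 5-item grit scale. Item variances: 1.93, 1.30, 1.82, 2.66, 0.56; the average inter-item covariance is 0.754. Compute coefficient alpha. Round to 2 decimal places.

sum of item variances = 1.93 + 1.30 + 1.82 + 2.66 + 0.56 = 8.27
Sum of the 10 distinct covariances = 10 × 0.754 = 7.540
total variance = sum of item variances + 2·Σcov = 8.27 + 2 × 7.540 = 23.350
α = (5/4)·(1 − 8.27/23.350) = 0.81

coefficient alpha = 0.81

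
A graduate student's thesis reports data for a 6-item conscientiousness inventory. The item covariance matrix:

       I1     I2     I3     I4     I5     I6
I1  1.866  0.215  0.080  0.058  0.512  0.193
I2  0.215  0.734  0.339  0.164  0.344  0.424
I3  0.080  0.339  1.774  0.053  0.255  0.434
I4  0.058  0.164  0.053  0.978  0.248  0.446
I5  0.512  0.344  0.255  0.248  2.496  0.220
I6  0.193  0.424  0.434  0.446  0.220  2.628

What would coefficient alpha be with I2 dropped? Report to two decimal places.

Remaining items: I1, I3, I4, I5, I6 (k = 5).
Σσ²ᵢ = 1.866 + 1.774 + 0.978 + 2.496 + 2.628 = 9.742
σ²_total = 9.742 + 2 × 2.499 = 14.740
α (item deleted) = (5/4)·(1 − 9.742/14.740) = 0.42

coefficient alpha = 0.42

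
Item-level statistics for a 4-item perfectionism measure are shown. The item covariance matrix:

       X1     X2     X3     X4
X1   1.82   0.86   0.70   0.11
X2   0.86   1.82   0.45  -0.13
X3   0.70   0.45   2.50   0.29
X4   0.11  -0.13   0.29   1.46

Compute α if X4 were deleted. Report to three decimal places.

Remaining items: X1, X2, X3 (k = 3).
ΣVar(i) = 1.82 + 1.82 + 2.50 = 6.14
σ²_total = 6.14 + 2 × 2.01 = 10.16
α (item deleted) = (3/2)·(1 − 6.14/10.16) = 0.594

α = 0.594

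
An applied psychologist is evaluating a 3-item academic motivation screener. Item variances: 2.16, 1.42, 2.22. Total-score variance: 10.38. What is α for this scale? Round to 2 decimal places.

Σσ²ᵢ = 2.16 + 1.42 + 2.22 = 5.80
α = (k/(k−1))·(1 − Σσ²ᵢ/total variance) = (3/2)·(1 − 5.80/10.38) = 0.66

α = 0.66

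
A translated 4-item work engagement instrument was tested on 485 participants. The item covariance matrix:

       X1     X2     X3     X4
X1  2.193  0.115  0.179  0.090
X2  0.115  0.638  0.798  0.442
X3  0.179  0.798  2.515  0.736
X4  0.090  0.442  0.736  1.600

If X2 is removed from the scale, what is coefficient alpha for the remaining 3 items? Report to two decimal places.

coefficient alpha = 0.36

Remaining items: X1, X3, X4 (k = 3).
sum of item variances = 2.193 + 2.515 + 1.600 = 6.308
σ²_T = 6.308 + 2 × 1.005 = 8.318
α (item deleted) = (3/2)·(1 − 6.308/8.318) = 0.36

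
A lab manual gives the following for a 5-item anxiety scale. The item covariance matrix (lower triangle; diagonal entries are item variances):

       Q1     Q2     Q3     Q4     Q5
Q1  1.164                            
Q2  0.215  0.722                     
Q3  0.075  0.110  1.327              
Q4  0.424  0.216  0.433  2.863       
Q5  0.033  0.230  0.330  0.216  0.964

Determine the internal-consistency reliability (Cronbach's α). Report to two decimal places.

Cronbach's α = 0.49

ΣVar(i) = 1.164 + 0.722 + 1.327 + 2.863 + 0.964 = 7.040
Sum of the distinct covariances = 2.282
σ²_total = 7.040 + 2 × 2.282 = 11.604
α = (k/(k−1))·(1 − ΣVar(i)/σ²_total) = (5/4)·(1 − 7.040/11.604) = 0.49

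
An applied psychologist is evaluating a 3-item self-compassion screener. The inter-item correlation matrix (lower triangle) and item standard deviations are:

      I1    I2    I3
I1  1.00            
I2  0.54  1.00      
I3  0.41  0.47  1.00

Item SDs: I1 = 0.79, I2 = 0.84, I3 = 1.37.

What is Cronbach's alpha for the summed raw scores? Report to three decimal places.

Σσ²ᵢ = 0.79² + 0.84² + 1.37² = 3.2066
Covariances σ_ij = r_ij · s_i · s_j:
  σ(I1,I2) = 0.54 × 0.79 × 0.84 = 0.3583
  σ(I1,I3) = 0.41 × 0.79 × 1.37 = 0.4437
  σ(I2,I3) = 0.47 × 0.84 × 1.37 = 0.5409
σ²_T = Σσ²ᵢ + 2·Σσ_ij = 3.2066 + 2 × 1.3429 = 5.8924
α = (3/2)·(1 − 3.2066/5.8924) = 0.684

α = 0.684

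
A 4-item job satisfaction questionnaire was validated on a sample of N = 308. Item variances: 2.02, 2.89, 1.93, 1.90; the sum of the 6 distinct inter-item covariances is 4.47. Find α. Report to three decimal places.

Σσᵢ² = 2.02 + 2.89 + 1.93 + 1.90 = 8.74
Sum of distinct covariances = 4.47
total variance = Σσᵢ² + 2·Σcov = 8.74 + 2 × 4.47 = 17.68
α = (4/3)·(1 − 8.74/17.68) = 0.674

α = 0.674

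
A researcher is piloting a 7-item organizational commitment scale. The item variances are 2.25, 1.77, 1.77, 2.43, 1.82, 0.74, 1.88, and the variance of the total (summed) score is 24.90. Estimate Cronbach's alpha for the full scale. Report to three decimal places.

sum of item variances = 2.25 + 1.77 + 1.77 + 2.43 + 1.82 + 0.74 + 1.88 = 12.66
α = (k/(k−1))·(1 − sum of item variances/σ²_T) = (7/6)·(1 − 12.66/24.90) = 0.573

α = 0.573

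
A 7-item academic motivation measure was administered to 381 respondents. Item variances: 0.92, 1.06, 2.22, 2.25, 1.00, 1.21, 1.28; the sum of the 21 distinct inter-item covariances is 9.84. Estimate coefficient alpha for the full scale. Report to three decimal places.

coefficient alpha = 0.775

sum of item variances = 0.92 + 1.06 + 2.22 + 2.25 + 1.00 + 1.21 + 1.28 = 9.94
Sum of distinct covariances = 9.84
total variance = sum of item variances + 2·Σcov = 9.94 + 2 × 9.84 = 29.62
α = (7/6)·(1 − 9.94/29.62) = 0.775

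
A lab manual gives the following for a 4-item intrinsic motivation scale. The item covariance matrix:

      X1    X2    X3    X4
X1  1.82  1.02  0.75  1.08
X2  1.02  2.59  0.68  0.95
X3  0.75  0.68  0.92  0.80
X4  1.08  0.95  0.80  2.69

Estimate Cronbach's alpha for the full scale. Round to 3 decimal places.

sum of item variances = 1.82 + 2.59 + 0.92 + 2.69 = 8.02
Σ_{i<j} σ_ij = 5.28
Var(T) = 8.02 + 2 × 5.28 = 18.58
α = (k/(k−1))·(1 − sum of item variances/Var(T)) = (4/3)·(1 − 8.02/18.58) = 0.758

Cronbach's alpha = 0.758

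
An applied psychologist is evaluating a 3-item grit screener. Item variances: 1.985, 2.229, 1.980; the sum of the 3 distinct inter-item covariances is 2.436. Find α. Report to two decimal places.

sum of item variances = 1.985 + 2.229 + 1.980 = 6.194
Sum of distinct covariances = 2.436
Var(T) = sum of item variances + 2·Σcov = 6.194 + 2 × 2.436 = 11.066
α = (3/2)·(1 − 6.194/11.066) = 0.66

α = 0.66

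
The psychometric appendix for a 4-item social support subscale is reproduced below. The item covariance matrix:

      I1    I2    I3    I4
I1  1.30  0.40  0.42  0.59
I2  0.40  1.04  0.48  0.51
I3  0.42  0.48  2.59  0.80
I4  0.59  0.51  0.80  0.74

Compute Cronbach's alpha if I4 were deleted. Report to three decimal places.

Remaining items: I1, I2, I3 (k = 3).
sum of item variances = 1.30 + 1.04 + 2.59 = 4.93
total variance = 4.93 + 2 × 1.30 = 7.53
α (item deleted) = (3/2)·(1 − 4.93/7.53) = 0.518

Cronbach's alpha = 0.518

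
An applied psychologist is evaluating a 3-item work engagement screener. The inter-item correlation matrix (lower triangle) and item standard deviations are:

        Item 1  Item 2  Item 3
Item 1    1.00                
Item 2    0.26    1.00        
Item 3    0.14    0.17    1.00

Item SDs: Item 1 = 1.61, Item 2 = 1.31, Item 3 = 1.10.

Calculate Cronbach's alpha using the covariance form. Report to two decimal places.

α = 0.41

Σσ²ᵢ = 1.61² + 1.31² + 1.10² = 5.5182
Covariances σ_ij = r_ij · s_i · s_j:
  σ(Item 1,Item 2) = 0.26 × 1.61 × 1.31 = 0.5484
  σ(Item 1,Item 3) = 0.14 × 1.61 × 1.10 = 0.2479
  σ(Item 2,Item 3) = 0.17 × 1.31 × 1.10 = 0.2450
σ²_T = Σσ²ᵢ + 2·Σσ_ij = 5.5182 + 2 × 1.0413 = 7.6008
α = (3/2)·(1 − 5.5182/7.6008) = 0.41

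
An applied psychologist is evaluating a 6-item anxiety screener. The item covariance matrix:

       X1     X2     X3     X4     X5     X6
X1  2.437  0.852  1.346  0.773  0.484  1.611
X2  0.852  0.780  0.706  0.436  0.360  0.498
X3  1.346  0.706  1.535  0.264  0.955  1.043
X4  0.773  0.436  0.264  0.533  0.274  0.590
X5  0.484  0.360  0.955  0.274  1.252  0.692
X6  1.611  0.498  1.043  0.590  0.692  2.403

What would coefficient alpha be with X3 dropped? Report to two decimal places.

α = 0.80

Remaining items: X1, X2, X4, X5, X6 (k = 5).
Σσᵢ² = 2.437 + 0.780 + 0.533 + 1.252 + 2.403 = 7.405
Var(T) = 7.405 + 2 × 6.570 = 20.545
α (item deleted) = (5/4)·(1 − 7.405/20.545) = 0.80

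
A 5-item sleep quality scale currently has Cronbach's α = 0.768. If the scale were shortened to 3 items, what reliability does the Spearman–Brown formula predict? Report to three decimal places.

predicted reliability = 0.665

Length factor m = 3/5 = 0.6000
α' = m·α / (1 − (1−m)·α)
   = 3/5 × 0.768 / (1 − (1 − 3/5) × 0.768)
   = 0.4608 / 0.6928 = 0.665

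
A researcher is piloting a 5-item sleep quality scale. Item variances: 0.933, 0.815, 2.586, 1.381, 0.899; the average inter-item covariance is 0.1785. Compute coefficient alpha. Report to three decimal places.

sum of item variances = 0.933 + 0.815 + 2.586 + 1.381 + 0.899 = 6.614
Sum of the 10 distinct covariances = 10 × 0.1785 = 1.7850
total variance = sum of item variances + 2·Σcov = 6.614 + 2 × 1.7850 = 10.1840
α = (5/4)·(1 − 6.614/10.1840) = 0.438

coefficient alpha = 0.438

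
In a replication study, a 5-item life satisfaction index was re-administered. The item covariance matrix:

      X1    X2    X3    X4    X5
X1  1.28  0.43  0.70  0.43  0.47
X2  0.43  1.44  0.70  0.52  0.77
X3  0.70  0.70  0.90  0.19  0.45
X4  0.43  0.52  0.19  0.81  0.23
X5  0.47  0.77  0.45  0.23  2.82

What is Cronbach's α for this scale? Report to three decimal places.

α = 0.718

Σσᵢ² = 1.28 + 1.44 + 0.90 + 0.81 + 2.82 = 7.25
Sum of off-diagonal covariances = 4.89
total variance = 7.25 + 2 × 4.89 = 17.03
α = (k/(k−1))·(1 − Σσᵢ²/total variance) = (5/4)·(1 − 7.25/17.03) = 0.718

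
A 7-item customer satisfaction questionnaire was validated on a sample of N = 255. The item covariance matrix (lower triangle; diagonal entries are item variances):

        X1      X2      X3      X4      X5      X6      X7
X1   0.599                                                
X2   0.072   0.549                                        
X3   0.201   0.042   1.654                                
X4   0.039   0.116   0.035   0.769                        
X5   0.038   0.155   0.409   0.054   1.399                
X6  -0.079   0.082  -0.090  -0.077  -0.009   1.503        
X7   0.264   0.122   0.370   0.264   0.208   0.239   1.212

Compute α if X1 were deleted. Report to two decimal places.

α = 0.42

Remaining items: X2, X3, X4, X5, X6, X7 (k = 6).
Σσᵢ² = 0.549 + 1.654 + 0.769 + 1.399 + 1.503 + 1.212 = 7.086
σ²_total = 7.086 + 2 × 1.920 = 10.926
α (item deleted) = (6/5)·(1 − 7.086/10.926) = 0.42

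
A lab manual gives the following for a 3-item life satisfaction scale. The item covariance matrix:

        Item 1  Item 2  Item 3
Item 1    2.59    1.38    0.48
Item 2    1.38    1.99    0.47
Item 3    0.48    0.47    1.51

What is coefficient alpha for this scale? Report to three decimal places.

coefficient alpha = 0.650

sum of item variances = 2.59 + 1.99 + 1.51 = 6.09
Σ_{i<j} σ_ij = 2.33
Var(T) = 6.09 + 2 × 2.33 = 10.75
α = (k/(k−1))·(1 − sum of item variances/Var(T)) = (3/2)·(1 − 6.09/10.75) = 0.650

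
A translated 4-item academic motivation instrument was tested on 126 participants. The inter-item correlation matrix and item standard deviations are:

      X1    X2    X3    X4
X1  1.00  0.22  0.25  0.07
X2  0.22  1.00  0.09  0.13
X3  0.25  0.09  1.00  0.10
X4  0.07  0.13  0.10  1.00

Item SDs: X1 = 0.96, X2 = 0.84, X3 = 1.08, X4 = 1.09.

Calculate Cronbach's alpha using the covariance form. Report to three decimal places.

Σσ²ᵢ = 0.96² + 0.84² + 1.08² + 1.09² = 3.9817
Covariances σ_ij = r_ij · s_i · s_j:
  σ(X1,X2) = 0.22 × 0.96 × 0.84 = 0.1774
  σ(X1,X3) = 0.25 × 0.96 × 1.08 = 0.2592
  σ(X1,X4) = 0.07 × 0.96 × 1.09 = 0.0732
  σ(X2,X3) = 0.09 × 0.84 × 1.08 = 0.0816
  σ(X2,X4) = 0.13 × 0.84 × 1.09 = 0.1190
  σ(X3,X4) = 0.10 × 1.08 × 1.09 = 0.1177
σ²_T = Σσ²ᵢ + 2·Σσ_ij = 3.9817 + 2 × 0.8281 = 5.6379
α = (4/3)·(1 − 3.9817/5.6379) = 0.392

Cronbach's alpha = 0.392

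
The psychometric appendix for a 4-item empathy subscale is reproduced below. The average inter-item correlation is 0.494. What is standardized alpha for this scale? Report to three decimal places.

α = 0.796

Standardized α = k·r̄ / (1 + (k−1)·r̄) = 4 × 0.494 / (1 + 3 × 0.494)
  = 1.9760 / 2.4820 = 0.796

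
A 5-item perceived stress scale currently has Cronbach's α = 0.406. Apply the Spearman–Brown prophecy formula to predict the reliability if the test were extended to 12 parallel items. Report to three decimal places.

Length factor m = 12/5 = 2.4000
α' = m·α / (1 + (m−1)·α)
   = 12/5 × 0.406 / (1 + (12/5 − 1) × 0.406)
   = 0.9744 / 1.5684 = 0.621

predicted reliability = 0.621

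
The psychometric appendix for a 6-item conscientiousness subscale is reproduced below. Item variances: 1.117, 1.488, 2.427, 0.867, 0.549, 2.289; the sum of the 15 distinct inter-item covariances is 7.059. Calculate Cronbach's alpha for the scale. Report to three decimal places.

α = 0.741

sum of item variances = 1.117 + 1.488 + 2.427 + 0.867 + 0.549 + 2.289 = 8.737
Sum of distinct covariances = 7.059
Var(T) = sum of item variances + 2·Σcov = 8.737 + 2 × 7.059 = 22.855
α = (6/5)·(1 − 8.737/22.855) = 0.741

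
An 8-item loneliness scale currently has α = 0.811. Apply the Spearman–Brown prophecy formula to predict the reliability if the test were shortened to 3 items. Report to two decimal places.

Length factor m = 3/8 = 0.3750
α' = m·α / (1 − (1−m)·α)
   = 3/8 × 0.811 / (1 − (1 − 3/8) × 0.811)
   = 0.3041 / 0.4931 = 0.62

predicted reliability = 0.62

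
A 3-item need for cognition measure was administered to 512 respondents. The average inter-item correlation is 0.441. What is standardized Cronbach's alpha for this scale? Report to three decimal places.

α = 0.703

Standardized α = k·r̄ / (1 + (k−1)·r̄) = 3 × 0.441 / (1 + 2 × 0.441)
  = 1.3230 / 1.8820 = 0.703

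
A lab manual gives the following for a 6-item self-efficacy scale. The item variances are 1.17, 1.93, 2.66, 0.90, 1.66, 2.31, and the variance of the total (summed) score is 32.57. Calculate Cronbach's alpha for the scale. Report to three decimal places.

sum of item variances = 1.17 + 1.93 + 2.66 + 0.90 + 1.66 + 2.31 = 10.63
α = (k/(k−1))·(1 − sum of item variances/σ²_total) = (6/5)·(1 − 10.63/32.57) = 0.808

Cronbach's alpha = 0.808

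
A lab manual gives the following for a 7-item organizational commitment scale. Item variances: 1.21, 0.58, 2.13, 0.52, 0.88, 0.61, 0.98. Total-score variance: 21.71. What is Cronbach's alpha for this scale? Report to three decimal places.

Σσ²ᵢ = 1.21 + 0.58 + 2.13 + 0.52 + 0.88 + 0.61 + 0.98 = 6.91
α = (k/(k−1))·(1 − Σσ²ᵢ/σ²_total) = (7/6)·(1 − 6.91/21.71) = 0.795

Cronbach's alpha = 0.795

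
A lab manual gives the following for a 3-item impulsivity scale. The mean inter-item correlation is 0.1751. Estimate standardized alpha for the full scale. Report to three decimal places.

Standardized α = k·r̄ / (1 + (k−1)·r̄) = 3 × 0.1751 / (1 + 2 × 0.1751)
  = 0.5253 / 1.3502 = 0.389

α = 0.389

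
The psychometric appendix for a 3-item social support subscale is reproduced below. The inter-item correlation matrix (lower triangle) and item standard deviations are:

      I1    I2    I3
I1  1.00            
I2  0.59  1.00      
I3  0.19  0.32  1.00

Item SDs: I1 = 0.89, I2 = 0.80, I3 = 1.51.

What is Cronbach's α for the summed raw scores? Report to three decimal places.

Σσ²ᵢ = 0.89² + 0.80² + 1.51² = 3.7122
Covariances σ_ij = r_ij · s_i · s_j:
  σ(I1,I2) = 0.59 × 0.89 × 0.80 = 0.4201
  σ(I1,I3) = 0.19 × 0.89 × 1.51 = 0.2553
  σ(I2,I3) = 0.32 × 0.80 × 1.51 = 0.3866
σ²_T = Σσ²ᵢ + 2·Σσ_ij = 3.7122 + 2 × 1.0620 = 5.8362
α = (3/2)·(1 − 3.7122/5.8362) = 0.546

Cronbach's α = 0.546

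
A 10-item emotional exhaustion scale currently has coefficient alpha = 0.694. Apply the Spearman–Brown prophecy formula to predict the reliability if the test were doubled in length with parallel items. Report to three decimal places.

Length factor m = 2
α' = m·α / (1 + (m−1)·α)
   = 2 × 0.694 / (1 + (2 − 1) × 0.694)
   = 1.3880 / 1.6940 = 0.819

predicted reliability = 0.819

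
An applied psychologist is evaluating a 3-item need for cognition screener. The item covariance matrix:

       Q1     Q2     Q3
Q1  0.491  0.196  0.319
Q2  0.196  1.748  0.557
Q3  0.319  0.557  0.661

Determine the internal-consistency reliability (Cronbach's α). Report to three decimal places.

ΣVar(i) = 0.491 + 1.748 + 0.661 = 2.900
Σ_{i<j} σ_ij = 1.072
total variance = 2.900 + 2 × 1.072 = 5.044
α = (k/(k−1))·(1 − ΣVar(i)/total variance) = (3/2)·(1 − 2.900/5.044) = 0.638

Cronbach's α = 0.638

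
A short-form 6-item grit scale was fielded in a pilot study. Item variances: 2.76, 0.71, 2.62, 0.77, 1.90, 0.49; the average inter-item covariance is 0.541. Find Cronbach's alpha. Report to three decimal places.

α = 0.764

Σσ²ᵢ = 2.76 + 0.71 + 2.62 + 0.77 + 1.90 + 0.49 = 9.25
Sum of the 15 distinct covariances = 15 × 0.541 = 8.115
σ²_total = Σσ²ᵢ + 2·Σcov = 9.25 + 2 × 8.115 = 25.480
α = (6/5)·(1 − 9.25/25.480) = 0.764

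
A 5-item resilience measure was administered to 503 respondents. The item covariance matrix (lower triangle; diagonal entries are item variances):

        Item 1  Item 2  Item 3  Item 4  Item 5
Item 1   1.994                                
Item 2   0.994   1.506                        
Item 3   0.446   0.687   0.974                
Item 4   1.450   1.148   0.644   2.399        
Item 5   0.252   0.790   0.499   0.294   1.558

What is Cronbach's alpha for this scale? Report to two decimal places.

sum of item variances = 1.994 + 1.506 + 0.974 + 2.399 + 1.558 = 8.431
Sum of the distinct covariances = 7.204
σ²_total = 8.431 + 2 × 7.204 = 22.839
α = (k/(k−1))·(1 − sum of item variances/σ²_total) = (5/4)·(1 − 8.431/22.839) = 0.79

α = 0.79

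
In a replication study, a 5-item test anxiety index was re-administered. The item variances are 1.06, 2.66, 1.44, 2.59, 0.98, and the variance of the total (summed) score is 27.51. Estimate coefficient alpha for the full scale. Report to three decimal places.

α = 0.853

Σσ²ᵢ = 1.06 + 2.66 + 1.44 + 2.59 + 0.98 = 8.73
α = (k/(k−1))·(1 − Σσ²ᵢ/total variance) = (5/4)·(1 − 8.73/27.51) = 0.853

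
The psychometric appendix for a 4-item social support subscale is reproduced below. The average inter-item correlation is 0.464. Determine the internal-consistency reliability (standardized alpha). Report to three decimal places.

Standardized α = k·r̄ / (1 + (k−1)·r̄) = 4 × 0.464 / (1 + 3 × 0.464)
  = 1.8560 / 2.3920 = 0.776

α = 0.776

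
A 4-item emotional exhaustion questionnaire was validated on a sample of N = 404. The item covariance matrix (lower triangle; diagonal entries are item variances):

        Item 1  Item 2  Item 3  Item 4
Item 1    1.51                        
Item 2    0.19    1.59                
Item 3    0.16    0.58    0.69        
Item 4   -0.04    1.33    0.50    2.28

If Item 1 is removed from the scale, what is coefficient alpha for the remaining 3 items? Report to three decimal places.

Remaining items: Item 2, Item 3, Item 4 (k = 3).
ΣVar(i) = 1.59 + 0.69 + 2.28 = 4.56
total variance = 4.56 + 2 × 2.41 = 9.38
α (item deleted) = (3/2)·(1 − 4.56/9.38) = 0.771

α = 0.771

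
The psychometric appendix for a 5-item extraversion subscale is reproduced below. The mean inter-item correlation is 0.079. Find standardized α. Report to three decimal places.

standardized α = 0.300

Standardized α = k·r̄ / (1 + (k−1)·r̄) = 5 × 0.079 / (1 + 4 × 0.079)
  = 0.3950 / 1.3160 = 0.300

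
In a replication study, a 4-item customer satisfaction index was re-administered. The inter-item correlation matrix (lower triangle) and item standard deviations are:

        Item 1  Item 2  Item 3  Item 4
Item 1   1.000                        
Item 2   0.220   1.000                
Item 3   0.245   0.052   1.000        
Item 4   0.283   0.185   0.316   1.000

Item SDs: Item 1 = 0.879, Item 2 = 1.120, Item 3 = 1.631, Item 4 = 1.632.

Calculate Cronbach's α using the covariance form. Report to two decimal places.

Cronbach's α = 0.51

Σσ²ᵢ = 0.879² + 1.120² + 1.631² + 1.632² = 7.3506
Covariances σ_ij = r_ij · s_i · s_j:
  σ(Item 1,Item 2) = 0.220 × 0.879 × 1.120 = 0.2166
  σ(Item 1,Item 3) = 0.245 × 0.879 × 1.631 = 0.3512
  σ(Item 1,Item 4) = 0.283 × 0.879 × 1.632 = 0.4060
  σ(Item 2,Item 3) = 0.052 × 1.120 × 1.631 = 0.0950
  σ(Item 2,Item 4) = 0.185 × 1.120 × 1.632 = 0.3382
  σ(Item 3,Item 4) = 0.316 × 1.631 × 1.632 = 0.8411
σ²_T = Σσ²ᵢ + 2·Σσ_ij = 7.3506 + 2 × 2.2481 = 11.8468
α = (4/3)·(1 − 7.3506/11.8468) = 0.51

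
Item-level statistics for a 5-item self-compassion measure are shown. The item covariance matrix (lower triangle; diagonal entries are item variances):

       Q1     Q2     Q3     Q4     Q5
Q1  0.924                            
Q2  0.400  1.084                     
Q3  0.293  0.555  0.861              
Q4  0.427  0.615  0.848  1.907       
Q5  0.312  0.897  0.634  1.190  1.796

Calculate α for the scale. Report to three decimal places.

α = 0.816

Σσ²ᵢ = 0.924 + 1.084 + 0.861 + 1.907 + 1.796 = 6.572
Sum of off-diagonal covariances = 6.171
total variance = 6.572 + 2 × 6.171 = 18.914
α = (k/(k−1))·(1 − Σσ²ᵢ/total variance) = (5/4)·(1 − 6.572/18.914) = 0.816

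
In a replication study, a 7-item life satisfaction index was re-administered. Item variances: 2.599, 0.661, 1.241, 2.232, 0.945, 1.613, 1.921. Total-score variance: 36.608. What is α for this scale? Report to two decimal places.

sum of item variances = 2.599 + 0.661 + 1.241 + 2.232 + 0.945 + 1.613 + 1.921 = 11.212
α = (k/(k−1))·(1 − sum of item variances/total variance) = (7/6)·(1 − 11.212/36.608) = 0.81

α = 0.81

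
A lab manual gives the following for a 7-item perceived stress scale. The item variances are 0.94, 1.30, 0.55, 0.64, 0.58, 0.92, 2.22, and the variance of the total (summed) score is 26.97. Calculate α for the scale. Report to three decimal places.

α = 0.857

Σσᵢ² = 0.94 + 1.30 + 0.55 + 0.64 + 0.58 + 0.92 + 2.22 = 7.15
α = (k/(k−1))·(1 − Σσᵢ²/Var(T)) = (7/6)·(1 − 7.15/26.97) = 0.857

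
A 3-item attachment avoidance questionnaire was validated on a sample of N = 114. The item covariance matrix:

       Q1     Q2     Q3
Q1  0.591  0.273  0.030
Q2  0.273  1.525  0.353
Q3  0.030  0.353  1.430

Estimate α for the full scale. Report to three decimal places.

α = 0.405

Σσ²ᵢ = 0.591 + 1.525 + 1.430 = 3.546
Sum of the distinct covariances = 0.656
σ²_T = 3.546 + 2 × 0.656 = 4.858
α = (k/(k−1))·(1 − Σσ²ᵢ/σ²_T) = (3/2)·(1 − 3.546/4.858) = 0.405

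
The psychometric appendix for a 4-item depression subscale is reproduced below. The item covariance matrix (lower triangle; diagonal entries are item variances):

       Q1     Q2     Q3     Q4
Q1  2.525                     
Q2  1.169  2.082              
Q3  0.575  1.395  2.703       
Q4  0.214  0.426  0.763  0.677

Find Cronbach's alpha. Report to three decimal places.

Σσ²ᵢ = 2.525 + 2.082 + 2.703 + 0.677 = 7.987
Σ_{i<j} σ_ij = 4.542
σ²_T = 7.987 + 2 × 4.542 = 17.071
α = (k/(k−1))·(1 − Σσ²ᵢ/σ²_T) = (4/3)·(1 − 7.987/17.071) = 0.710

α = 0.710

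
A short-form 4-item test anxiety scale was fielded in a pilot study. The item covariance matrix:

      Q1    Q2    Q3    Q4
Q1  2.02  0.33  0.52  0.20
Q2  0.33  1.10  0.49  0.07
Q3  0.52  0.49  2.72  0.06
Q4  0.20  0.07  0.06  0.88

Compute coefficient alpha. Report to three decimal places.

α = 0.443

ΣVar(i) = 2.02 + 1.10 + 2.72 + 0.88 = 6.72
Sum of the distinct covariances = 1.67
Var(T) = 6.72 + 2 × 1.67 = 10.06
α = (k/(k−1))·(1 − ΣVar(i)/Var(T)) = (4/3)·(1 − 6.72/10.06) = 0.443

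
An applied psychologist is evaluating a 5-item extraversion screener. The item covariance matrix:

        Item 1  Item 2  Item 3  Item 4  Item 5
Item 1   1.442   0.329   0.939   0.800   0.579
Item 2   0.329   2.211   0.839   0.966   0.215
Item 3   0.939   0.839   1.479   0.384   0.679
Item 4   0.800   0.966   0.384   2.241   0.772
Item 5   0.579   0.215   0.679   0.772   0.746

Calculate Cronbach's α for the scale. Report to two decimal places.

Cronbach's α = 0.77

sum of item variances = 1.442 + 2.211 + 1.479 + 2.241 + 0.746 = 8.119
Sum of the distinct covariances = 6.502
total variance = 8.119 + 2 × 6.502 = 21.123
α = (k/(k−1))·(1 − sum of item variances/total variance) = (5/4)·(1 − 8.119/21.123) = 0.77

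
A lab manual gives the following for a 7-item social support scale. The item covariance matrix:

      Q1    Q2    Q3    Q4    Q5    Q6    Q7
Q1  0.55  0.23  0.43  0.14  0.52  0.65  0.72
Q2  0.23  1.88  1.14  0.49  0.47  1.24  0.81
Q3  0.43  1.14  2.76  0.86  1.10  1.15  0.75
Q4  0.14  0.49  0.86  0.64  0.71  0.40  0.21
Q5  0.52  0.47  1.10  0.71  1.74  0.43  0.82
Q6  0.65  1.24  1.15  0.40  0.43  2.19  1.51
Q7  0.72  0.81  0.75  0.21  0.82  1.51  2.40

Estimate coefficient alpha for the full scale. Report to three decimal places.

α = 0.827

Σσ²ᵢ = 0.55 + 1.88 + 2.76 + 0.64 + 1.74 + 2.19 + 2.40 = 12.16
Sum of the distinct covariances = 14.78
total variance = 12.16 + 2 × 14.78 = 41.72
α = (k/(k−1))·(1 − Σσ²ᵢ/total variance) = (7/6)·(1 − 12.16/41.72) = 0.827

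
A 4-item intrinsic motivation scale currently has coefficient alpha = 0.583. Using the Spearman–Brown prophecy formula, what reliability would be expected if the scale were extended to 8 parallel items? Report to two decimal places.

predicted reliability = 0.74

Length factor m = 8/4 = 2.0000
α' = m·α / (1 + (m−1)·α)
   = 8/4 × 0.583 / (1 + (8/4 − 1) × 0.583)
   = 1.1660 / 1.5830 = 0.74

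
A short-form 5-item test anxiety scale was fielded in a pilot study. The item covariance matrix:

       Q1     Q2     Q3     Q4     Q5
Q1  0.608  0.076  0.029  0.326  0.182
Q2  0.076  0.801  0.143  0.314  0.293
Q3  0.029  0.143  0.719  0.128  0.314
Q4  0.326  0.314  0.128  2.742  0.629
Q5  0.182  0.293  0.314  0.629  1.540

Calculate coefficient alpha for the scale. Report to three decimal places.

α = 0.540

Σσ²ᵢ = 0.608 + 0.801 + 0.719 + 2.742 + 1.540 = 6.410
Sum of off-diagonal covariances = 2.434
Var(T) = 6.410 + 2 × 2.434 = 11.278
α = (k/(k−1))·(1 − Σσ²ᵢ/Var(T)) = (5/4)·(1 − 6.410/11.278) = 0.540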